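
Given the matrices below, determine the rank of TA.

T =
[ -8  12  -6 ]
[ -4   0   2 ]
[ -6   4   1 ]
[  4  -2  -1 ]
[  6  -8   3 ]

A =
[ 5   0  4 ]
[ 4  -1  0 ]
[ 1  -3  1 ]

First compute TA:
[[  2,   6, -38],
 [-18,  -6, -14],
 [-13,  -7, -23],
 [ 11,   5,  15],
 [  1,  -1,  27]]
Now row reduce the product.
R2 ← R2 + (9)·R1: [0, 48, -356]
R3 ← R3 + (13/2)·R1: [0, 32, -270]
R4 ← R4 − (11/2)·R1: [0, -28, 224]
R5 ← R5 − (1/2)·R1: [0, -4, 46]
R3 ← R3 − (2/3)·R2: [0, 0, -98/3]
R4 ← R4 + (7/12)·R2: [0, 0, 49/3]
R5 ← R5 + (1/12)·R2: [0, 0, 49/3]
R4 ← R4 + (1/2)·R3: [0, 0, 0]
R5 ← R5 + (1/2)·R3: [0, 0, 0]
3 nonzero rows, so rank(TA) = 3.

3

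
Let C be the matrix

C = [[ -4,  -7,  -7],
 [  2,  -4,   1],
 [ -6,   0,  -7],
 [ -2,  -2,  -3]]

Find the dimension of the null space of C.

Row reduce to echelon form.
R2 ← R2 + (1/2)·R1: [0, -15/2, -5/2]
R3 ← R3 − (3/2)·R1: [0, 21/2, 7/2]
R4 ← R4 − (1/2)·R1: [0, 3/2, 1/2]
R3 ← R3 + (7/5)·R2: [0, 0, 0]
R4 ← R4 + (1/5)·R2: [0, 0, 0]
2 nonzero rows, so rank(C) = 2.
C has 3 columns; by rank–nullity, nullity = 3 − 2 = 1.

1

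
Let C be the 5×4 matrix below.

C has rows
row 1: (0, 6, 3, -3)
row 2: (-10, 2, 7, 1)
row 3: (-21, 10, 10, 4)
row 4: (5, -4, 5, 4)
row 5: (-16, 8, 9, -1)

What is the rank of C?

4

Row reduce to echelon form.
Swap R1 ↔ R2
R3 ← R3 − (21/10)·R1: [0, 29/5, -47/10, 19/10]
R4 ← R4 + (1/2)·R1: [0, -3, 17/2, 9/2]
R5 ← R5 − (8/5)·R1: [0, 24/5, -11/5, -13/5]
R3 ← R3 − (29/30)·R2: [0, 0, -38/5, 24/5]
R4 ← R4 + (1/2)·R2: [0, 0, 10, 3]
R5 ← R5 − (4/5)·R2: [0, 0, -23/5, -1/5]
R4 ← R4 + (25/19)·R3: [0, 0, 0, 177/19]
R5 ← R5 − (23/38)·R3: [0, 0, 0, -59/19]
R5 ← R5 + (1/3)·R4: [0, 0, 0, 0]
Echelon form has 4 nonzero rows, so rank(C) = 4.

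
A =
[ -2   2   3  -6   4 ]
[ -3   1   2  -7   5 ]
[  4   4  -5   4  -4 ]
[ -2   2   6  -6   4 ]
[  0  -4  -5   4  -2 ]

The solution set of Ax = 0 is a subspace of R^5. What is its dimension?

Row reduce to echelon form.
R2 ← R2 − (3/2)·R1: [0, -2, -5/2, 2, -1]
R3 ← R3 + (2)·R1: [0, 8, 1, -8, 4]
R4 ← R4 − R1: [0, 0, 3, 0, 0]
R3 ← R3 + (4)·R2: [0, 0, -9, 0, 0]
R5 ← R5 − (2)·R2: [0, 0, 0, 0, 0]
R4 ← R4 + (1/3)·R3: [0, 0, 0, 0, 0]
3 nonzero rows, so rank(A) = 3.
A has 5 columns; by rank–nullity, nullity = 5 − 3 = 2.

2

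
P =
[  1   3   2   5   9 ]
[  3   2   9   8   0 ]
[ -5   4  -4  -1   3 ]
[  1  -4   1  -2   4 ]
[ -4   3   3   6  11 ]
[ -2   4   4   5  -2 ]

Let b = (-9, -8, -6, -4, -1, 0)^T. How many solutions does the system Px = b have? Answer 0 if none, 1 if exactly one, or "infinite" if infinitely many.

0

Row reduce the augmented matrix [P | b].
R2 ← R2 − (3)·R1: [0, -7, 3, -7, -27, 19]
R3 ← R3 + (5)·R1: [0, 19, 6, 24, 48, -51]
R4 ← R4 − R1: [0, -7, -1, -7, -5, 5]
R5 ← R5 + (4)·R1: [0, 15, 11, 26, 47, -37]
R6 ← R6 + (2)·R1: [0, 10, 8, 15, 16, -18]
R3 ← R3 + (19/7)·R2: [0, 0, 99/7, 5, -177/7, 4/7]
R4 ← R4 − R2: [0, 0, -4, 0, 22, -14]
R5 ← R5 + (15/7)·R2: [0, 0, 122/7, 11, -76/7, 26/7]
R6 ← R6 + (10/7)·R2: [0, 0, 86/7, 5, -158/7, 64/7]
R4 ← R4 + (28/99)·R3: [0, 0, 0, 140/99, 490/33, -1370/99]
R5 ← R5 − (122/99)·R3: [0, 0, 0, 479/99, 670/33, 298/99]
R6 ← R6 − (86/99)·R3: [0, 0, 0, 65/99, -20/33, 856/99]
R5 ← R5 − (479/140)·R4: [0, 0, 0, 0, -61/2, 705/14]
R6 ← R6 − (13/28)·R4: [0, 0, 0, 0, -15/2, 211/14]
R6 ← R6 − (15/61)·R5: [0, 0, 0, 0, 0, 164/61]
The echelon form has 6 nonzero rows; the last pivot sits in the augmented column, so rank(P) = 5 but rank([P|b]) = 6.
Since the ranks differ, the system is inconsistent.
It has no solutions.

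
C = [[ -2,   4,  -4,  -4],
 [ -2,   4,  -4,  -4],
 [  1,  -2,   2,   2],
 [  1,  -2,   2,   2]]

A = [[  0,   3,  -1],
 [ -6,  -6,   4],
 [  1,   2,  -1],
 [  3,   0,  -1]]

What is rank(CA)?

First compute CA:
[[-40, -38,  26],
 [-40, -38,  26],
 [ 20,  19, -13],
 [ 20,  19, -13]]
Now row reduce the product.
R2 ← R2 − R1: [0, 0, 0]
R3 ← R3 + (1/2)·R1: [0, 0, 0]
R4 ← R4 + (1/2)·R1: [0, 0, 0]
1 nonzero row, so rank(CA) = 1.

1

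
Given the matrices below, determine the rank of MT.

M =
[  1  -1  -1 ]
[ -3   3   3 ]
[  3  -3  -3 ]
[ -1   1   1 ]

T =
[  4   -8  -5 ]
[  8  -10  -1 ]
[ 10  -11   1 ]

First compute MT:
[[-14,  13,  -5],
 [ 42, -39,  15],
 [-42,  39, -15],
 [ 14, -13,   5]]
Now row reduce the product.
R2 ← R2 + (3)·R1: [0, 0, 0]
R3 ← R3 − (3)·R1: [0, 0, 0]
R4 ← R4 + R1: [0, 0, 0]
1 nonzero row, so rank(MT) = 1.

1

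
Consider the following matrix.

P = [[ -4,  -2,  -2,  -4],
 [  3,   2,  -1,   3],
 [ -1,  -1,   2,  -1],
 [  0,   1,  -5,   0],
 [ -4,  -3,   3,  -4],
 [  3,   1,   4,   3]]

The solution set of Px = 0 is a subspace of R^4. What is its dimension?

2

Row reduce to echelon form.
R2 ← R2 + (3/4)·R1: [0, 1/2, -5/2, 0]
R3 ← R3 − (1/4)·R1: [0, -1/2, 5/2, 0]
R5 ← R5 − R1: [0, -1, 5, 0]
R6 ← R6 + (3/4)·R1: [0, -1/2, 5/2, 0]
R3 ← R3 + R2: [0, 0, 0, 0]
R4 ← R4 − (2)·R2: [0, 0, 0, 0]
R5 ← R5 + (2)·R2: [0, 0, 0, 0]
R6 ← R6 + R2: [0, 0, 0, 0]
2 nonzero rows, so rank(P) = 2.
P has 4 columns; by rank–nullity, nullity = 4 − 2 = 2.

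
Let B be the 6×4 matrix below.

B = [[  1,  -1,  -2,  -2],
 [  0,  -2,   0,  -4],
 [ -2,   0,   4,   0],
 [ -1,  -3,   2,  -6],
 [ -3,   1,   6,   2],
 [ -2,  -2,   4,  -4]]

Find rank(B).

Row reduce to echelon form.
R3 ← R3 + (2)·R1: [0, -2, 0, -4]
R4 ← R4 + R1: [0, -4, 0, -8]
R5 ← R5 + (3)·R1: [0, -2, 0, -4]
R6 ← R6 + (2)·R1: [0, -4, 0, -8]
R3 ← R3 − R2: [0, 0, 0, 0]
R4 ← R4 − (2)·R2: [0, 0, 0, 0]
R5 ← R5 − R2: [0, 0, 0, 0]
R6 ← R6 − (2)·R2: [0, 0, 0, 0]
Echelon form has 2 nonzero rows, so rank(B) = 2.

2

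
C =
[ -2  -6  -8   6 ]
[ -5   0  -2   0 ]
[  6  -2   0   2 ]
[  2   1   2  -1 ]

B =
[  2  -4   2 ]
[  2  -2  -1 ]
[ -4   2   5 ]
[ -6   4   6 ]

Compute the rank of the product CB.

First compute CB:
[[-20,  28,  -2],
 [ -2,  16, -20],
 [ -4, -12,  26],
 [  4, -10,   7]]
Now row reduce the product.
R2 ← R2 − (1/10)·R1: [0, 66/5, -99/5]
R3 ← R3 − (1/5)·R1: [0, -88/5, 132/5]
R4 ← R4 + (1/5)·R1: [0, -22/5, 33/5]
R3 ← R3 + (4/3)·R2: [0, 0, 0]
R4 ← R4 + (1/3)·R2: [0, 0, 0]
2 nonzero rows, so rank(CB) = 2.

2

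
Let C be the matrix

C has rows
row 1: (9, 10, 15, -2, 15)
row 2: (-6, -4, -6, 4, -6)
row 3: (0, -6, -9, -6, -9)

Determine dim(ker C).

Row reduce to echelon form.
R2 ← R2 + (2/3)·R1: [0, 8/3, 4, 8/3, 4]
R3 ← R3 + (9/4)·R2: [0, 0, 0, 0, 0]
2 nonzero rows, so rank(C) = 2.
C has 5 columns; by rank–nullity, nullity = 5 − 2 = 3.

3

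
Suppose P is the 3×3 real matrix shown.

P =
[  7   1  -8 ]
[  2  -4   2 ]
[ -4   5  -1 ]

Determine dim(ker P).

Row reduce to echelon form.
R2 ← R2 − (2/7)·R1: [0, -30/7, 30/7]
R3 ← R3 + (4/7)·R1: [0, 39/7, -39/7]
R3 ← R3 + (13/10)·R2: [0, 0, 0]
2 nonzero rows, so rank(P) = 2.
P has 3 columns; by rank–nullity, nullity = 3 − 2 = 1.

1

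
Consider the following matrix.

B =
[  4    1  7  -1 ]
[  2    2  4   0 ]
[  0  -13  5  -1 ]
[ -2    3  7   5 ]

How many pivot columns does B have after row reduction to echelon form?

3

Row reduce to echelon form.
R2 ← R2 − (1/2)·R1: [0, 3/2, 1/2, 1/2]
R4 ← R4 + (1/2)·R1: [0, 7/2, 21/2, 9/2]
R3 ← R3 + (26/3)·R2: [0, 0, 28/3, 10/3]
R4 ← R4 − (7/3)·R2: [0, 0, 28/3, 10/3]
R4 ← R4 − R3: [0, 0, 0, 0]
Echelon form has 3 nonzero rows, so rank(B) = 3.
Each nonzero row contributes one pivot column: 3 pivot columns.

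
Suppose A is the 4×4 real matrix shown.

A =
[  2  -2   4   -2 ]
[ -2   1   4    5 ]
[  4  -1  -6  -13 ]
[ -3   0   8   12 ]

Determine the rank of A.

Row reduce to echelon form.
R2 ← R2 + R1: [0, -1, 8, 3]
R3 ← R3 − (2)·R1: [0, 3, -14, -9]
R4 ← R4 + (3/2)·R1: [0, -3, 14, 9]
R3 ← R3 + (3)·R2: [0, 0, 10, 0]
R4 ← R4 − (3)·R2: [0, 0, -10, 0]
R4 ← R4 + R3: [0, 0, 0, 0]
Echelon form has 3 nonzero rows, so rank(A) = 3.

3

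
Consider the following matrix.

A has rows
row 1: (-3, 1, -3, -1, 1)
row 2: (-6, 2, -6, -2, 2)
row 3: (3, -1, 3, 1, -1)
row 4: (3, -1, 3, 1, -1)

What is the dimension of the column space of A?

Row reduce to echelon form.
R2 ← R2 − (2)·R1: [0, 0, 0, 0, 0]
R3 ← R3 + R1: [0, 0, 0, 0, 0]
R4 ← R4 + R1: [0, 0, 0, 0, 0]
Echelon form has 1 nonzero row, so rank(A) = 1.
The column space has dimension equal to the rank: 1.

1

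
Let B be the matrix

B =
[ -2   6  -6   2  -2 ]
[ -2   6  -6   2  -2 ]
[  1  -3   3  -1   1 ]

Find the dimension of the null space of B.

4

Row reduce to echelon form.
R2 ← R2 − R1: [0, 0, 0, 0, 0]
R3 ← R3 + (1/2)·R1: [0, 0, 0, 0, 0]
1 nonzero row, so rank(B) = 1.
B has 5 columns; by rank–nullity, nullity = 5 − 1 = 4.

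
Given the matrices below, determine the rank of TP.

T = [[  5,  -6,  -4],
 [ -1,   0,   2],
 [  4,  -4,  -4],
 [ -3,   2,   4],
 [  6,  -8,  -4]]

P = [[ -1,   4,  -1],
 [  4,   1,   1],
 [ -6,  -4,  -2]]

2

First compute TP:
[[ -5,  30,  -3],
 [-11, -12,  -3],
 [  4,  28,   0],
 [-13, -26,  -3],
 [-14,  32,  -6]]
Now row reduce the product.
R2 ← R2 − (11/5)·R1: [0, -78, 18/5]
R3 ← R3 + (4/5)·R1: [0, 52, -12/5]
R4 ← R4 − (13/5)·R1: [0, -104, 24/5]
R5 ← R5 − (14/5)·R1: [0, -52, 12/5]
R3 ← R3 + (2/3)·R2: [0, 0, 0]
R4 ← R4 − (4/3)·R2: [0, 0, 0]
R5 ← R5 − (2/3)·R2: [0, 0, 0]
2 nonzero rows, so rank(TP) = 2.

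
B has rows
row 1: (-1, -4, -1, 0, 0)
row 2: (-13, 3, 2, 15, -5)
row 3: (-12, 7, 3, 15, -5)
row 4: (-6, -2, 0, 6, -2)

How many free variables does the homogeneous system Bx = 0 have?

3

Row reduce to echelon form.
R2 ← R2 − (13)·R1: [0, 55, 15, 15, -5]
R3 ← R3 − (12)·R1: [0, 55, 15, 15, -5]
R4 ← R4 − (6)·R1: [0, 22, 6, 6, -2]
R3 ← R3 − R2: [0, 0, 0, 0, 0]
R4 ← R4 − (2/5)·R2: [0, 0, 0, 0, 0]
2 nonzero rows, so rank(B) = 2.
B has 5 columns; by rank–nullity, nullity = 5 − 2 = 3.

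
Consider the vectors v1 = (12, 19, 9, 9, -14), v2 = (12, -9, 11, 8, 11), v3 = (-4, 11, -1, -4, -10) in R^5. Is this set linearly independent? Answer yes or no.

Form the matrix with these vectors as rows and row reduce.
R2 ← R2 − R1: [0, -28, 2, -1, 25]
R3 ← R3 + (1/3)·R1: [0, 52/3, 2, -1, -44/3]
R3 ← R3 + (13/21)·R2: [0, 0, 68/21, -34/21, 17/21]
3 nonzero rows, so the 3 vectors span a space of dimension 3.
Since 3 = 3, the vectors are linearly independent.

yes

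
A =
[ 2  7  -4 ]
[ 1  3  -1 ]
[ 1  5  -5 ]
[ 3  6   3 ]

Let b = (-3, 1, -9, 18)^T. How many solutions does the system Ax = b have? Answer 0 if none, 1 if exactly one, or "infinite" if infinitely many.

infinite

Row reduce the augmented matrix [A | b].
R2 ← R2 − (1/2)·R1: [0, -1/2, 1, 5/2]
R3 ← R3 − (1/2)·R1: [0, 3/2, -3, -15/2]
R4 ← R4 − (3/2)·R1: [0, -9/2, 9, 45/2]
R3 ← R3 + (3)·R2: [0, 0, 0, 0]
R4 ← R4 − (9)·R2: [0, 0, 0, 0]
The echelon form has 2 nonzero rows, and every pivot lies in the first 3 columns, so rank(A) = rank([A|b]) = 2.
The system is consistent.
rank = 2 < 3 unknowns, so there are infinitely many solutions.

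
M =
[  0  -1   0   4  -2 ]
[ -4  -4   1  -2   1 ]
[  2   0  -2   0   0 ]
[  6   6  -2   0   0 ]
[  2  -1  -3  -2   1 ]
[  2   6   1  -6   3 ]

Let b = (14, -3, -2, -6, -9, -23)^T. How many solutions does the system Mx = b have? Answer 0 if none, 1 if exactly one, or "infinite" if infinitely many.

infinite

Row reduce the augmented matrix [M | b].
Swap R1 ↔ R2
R3 ← R3 + (1/2)·R1: [0, -2, -3/2, -1, 1/2, -7/2]
R4 ← R4 + (3/2)·R1: [0, 0, -1/2, -3, 3/2, -21/2]
R5 ← R5 + (1/2)·R1: [0, -3, -5/2, -3, 3/2, -21/2]
R6 ← R6 + (1/2)·R1: [0, 4, 3/2, -7, 7/2, -49/2]
R3 ← R3 − (2)·R2: [0, 0, -3/2, -9, 9/2, -63/2]
R5 ← R5 − (3)·R2: [0, 0, -5/2, -15, 15/2, -105/2]
R6 ← R6 + (4)·R2: [0, 0, 3/2, 9, -9/2, 63/2]
R4 ← R4 − (1/3)·R3: [0, 0, 0, 0, 0, 0]
R5 ← R5 − (5/3)·R3: [0, 0, 0, 0, 0, 0]
R6 ← R6 + R3: [0, 0, 0, 0, 0, 0]
The echelon form has 3 nonzero rows, and every pivot lies in the first 5 columns, so rank(M) = rank([M|b]) = 3.
The system is consistent.
rank = 3 < 5 unknowns, so there are infinitely many solutions.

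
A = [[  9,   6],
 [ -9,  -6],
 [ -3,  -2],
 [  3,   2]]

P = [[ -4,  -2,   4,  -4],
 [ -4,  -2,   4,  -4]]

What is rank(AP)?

1

First compute AP:
[[-60, -30,  60, -60],
 [ 60,  30, -60,  60],
 [ 20,  10, -20,  20],
 [-20, -10,  20, -20]]
Now row reduce the product.
R2 ← R2 + R1: [0, 0, 0, 0]
R3 ← R3 + (1/3)·R1: [0, 0, 0, 0]
R4 ← R4 − (1/3)·R1: [0, 0, 0, 0]
1 nonzero row, so rank(AP) = 1.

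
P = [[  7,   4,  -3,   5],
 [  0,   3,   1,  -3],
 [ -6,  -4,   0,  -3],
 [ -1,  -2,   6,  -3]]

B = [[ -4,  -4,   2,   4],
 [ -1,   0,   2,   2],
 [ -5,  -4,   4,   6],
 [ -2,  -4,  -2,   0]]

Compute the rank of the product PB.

First compute PB:
[[-27, -36,   0,  18],
 [ -2,   8,  16,  12],
 [ 34,  36, -14, -32],
 [-18,  -8,  24,  28]]
Now row reduce the product.
R2 ← R2 − (2/27)·R1: [0, 32/3, 16, 32/3]
R3 ← R3 + (34/27)·R1: [0, -28/3, -14, -28/3]
R4 ← R4 − (2/3)·R1: [0, 16, 24, 16]
R3 ← R3 + (7/8)·R2: [0, 0, 0, 0]
R4 ← R4 − (3/2)·R2: [0, 0, 0, 0]
2 nonzero rows, so rank(PB) = 2.

2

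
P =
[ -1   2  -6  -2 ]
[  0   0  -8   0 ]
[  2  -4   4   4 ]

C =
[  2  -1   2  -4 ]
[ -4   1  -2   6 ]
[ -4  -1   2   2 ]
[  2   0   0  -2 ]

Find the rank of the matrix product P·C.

2

First compute PC:
[[ 10,   9, -18,   8],
 [ 32,   8, -16, -16],
 [ 12, -10,  20, -32]]
Now row reduce the product.
R2 ← R2 − (16/5)·R1: [0, -104/5, 208/5, -208/5]
R3 ← R3 − (6/5)·R1: [0, -104/5, 208/5, -208/5]
R3 ← R3 − R2: [0, 0, 0, 0]
2 nonzero rows, so rank(PC) = 2.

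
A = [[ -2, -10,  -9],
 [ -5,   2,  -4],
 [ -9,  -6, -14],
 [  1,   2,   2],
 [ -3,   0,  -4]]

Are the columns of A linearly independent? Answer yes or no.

Row reduce A to echelon form.
R2 ← R2 − (5/2)·R1: [0, 27, 37/2]
R3 ← R3 − (9/2)·R1: [0, 39, 53/2]
R4 ← R4 + (1/2)·R1: [0, -3, -5/2]
R5 ← R5 − (3/2)·R1: [0, 15, 19/2]
R3 ← R3 − (13/9)·R2: [0, 0, -2/9]
R4 ← R4 + (1/9)·R2: [0, 0, -4/9]
R5 ← R5 − (5/9)·R2: [0, 0, -7/9]
R4 ← R4 − (2)·R3: [0, 0, 0]
R5 ← R5 − (7/2)·R3: [0, 0, 0]
3 pivots among 3 columns.
Every column is a pivot column, so the columns are linearly independent.

yes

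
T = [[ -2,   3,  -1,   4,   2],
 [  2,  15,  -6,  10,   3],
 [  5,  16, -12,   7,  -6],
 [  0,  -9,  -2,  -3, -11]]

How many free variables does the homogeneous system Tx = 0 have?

Row reduce to echelon form.
R2 ← R2 + R1: [0, 18, -7, 14, 5]
R3 ← R3 + (5/2)·R1: [0, 47/2, -29/2, 17, -1]
R3 ← R3 − (47/36)·R2: [0, 0, -193/36, -23/18, -271/36]
R4 ← R4 + (1/2)·R2: [0, 0, -11/2, 4, -17/2]
R4 ← R4 − (198/193)·R3: [0, 0, 0, 1025/193, -150/193]
4 nonzero rows, so rank(T) = 4.
T has 5 columns; by rank–nullity, nullity = 5 − 4 = 1.

1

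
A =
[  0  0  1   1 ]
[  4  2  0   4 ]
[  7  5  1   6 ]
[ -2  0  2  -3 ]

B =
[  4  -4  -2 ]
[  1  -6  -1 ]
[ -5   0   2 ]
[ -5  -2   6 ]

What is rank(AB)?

3

First compute AB:
[[-10,  -2,   8],
 [ -2, -36,  14],
 [ -2, -70,  19],
 [ -3,  14, -10]]
Now row reduce the product.
R2 ← R2 − (1/5)·R1: [0, -178/5, 62/5]
R3 ← R3 − (1/5)·R1: [0, -348/5, 87/5]
R4 ← R4 − (3/10)·R1: [0, 73/5, -62/5]
R3 ← R3 − (174/89)·R2: [0, 0, -609/89]
R4 ← R4 + (73/178)·R2: [0, 0, -651/89]
R4 ← R4 − (31/29)·R3: [0, 0, 0]
3 nonzero rows, so rank(AB) = 3.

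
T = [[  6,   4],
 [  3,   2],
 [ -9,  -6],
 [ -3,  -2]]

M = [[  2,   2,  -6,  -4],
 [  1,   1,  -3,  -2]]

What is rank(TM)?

1

First compute TM:
[[ 16,  16, -48, -32],
 [  8,   8, -24, -16],
 [-24, -24,  72,  48],
 [ -8,  -8,  24,  16]]
Now row reduce the product.
R2 ← R2 − (1/2)·R1: [0, 0, 0, 0]
R3 ← R3 + (3/2)·R1: [0, 0, 0, 0]
R4 ← R4 + (1/2)·R1: [0, 0, 0, 0]
1 nonzero row, so rank(TM) = 1.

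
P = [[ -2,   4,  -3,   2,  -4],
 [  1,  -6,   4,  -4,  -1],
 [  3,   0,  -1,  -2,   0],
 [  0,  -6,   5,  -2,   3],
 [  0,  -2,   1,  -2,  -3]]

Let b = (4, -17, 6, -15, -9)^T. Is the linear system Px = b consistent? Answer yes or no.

Row reduce the augmented matrix [P | b].
R2 ← R2 + (1/2)·R1: [0, -4, 5/2, -3, -3, -15]
R3 ← R3 + (3/2)·R1: [0, 6, -11/2, 1, -6, 12]
R3 ← R3 + (3/2)·R2: [0, 0, -7/4, -7/2, -21/2, -21/2]
R4 ← R4 − (3/2)·R2: [0, 0, 5/4, 5/2, 15/2, 15/2]
R5 ← R5 − (1/2)·R2: [0, 0, -1/4, -1/2, -3/2, -3/2]
R4 ← R4 + (5/7)·R3: [0, 0, 0, 0, 0, 0]
R5 ← R5 − (1/7)·R3: [0, 0, 0, 0, 0, 0]
The echelon form has 3 nonzero rows, and every pivot lies in the first 5 columns, so rank(P) = rank([P|b]) = 3.
The system is consistent.

yes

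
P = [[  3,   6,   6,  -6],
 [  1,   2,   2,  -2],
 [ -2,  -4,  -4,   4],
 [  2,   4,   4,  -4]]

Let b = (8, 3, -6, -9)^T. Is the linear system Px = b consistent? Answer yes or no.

no

Row reduce the augmented matrix [P | b].
R2 ← R2 − (1/3)·R1: [0, 0, 0, 0, 1/3]
R3 ← R3 + (2/3)·R1: [0, 0, 0, 0, -2/3]
R4 ← R4 − (2/3)·R1: [0, 0, 0, 0, -43/3]
R3 ← R3 + (2)·R2: [0, 0, 0, 0, 0]
R4 ← R4 + (43)·R2: [0, 0, 0, 0, 0]
The echelon form has 2 nonzero rows; the last pivot sits in the augmented column, so rank(P) = 1 but rank([P|b]) = 2.
Since the ranks differ, the system is inconsistent.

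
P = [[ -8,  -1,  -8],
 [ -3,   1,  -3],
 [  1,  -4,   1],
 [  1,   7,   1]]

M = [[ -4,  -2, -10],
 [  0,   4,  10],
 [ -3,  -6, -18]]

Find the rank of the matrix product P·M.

First compute PM:
[[ 56,  60, 214],
 [ 21,  28,  94],
 [ -7, -24, -68],
 [ -7,  20,  42]]
Now row reduce the product.
R2 ← R2 − (3/8)·R1: [0, 11/2, 55/4]
R3 ← R3 + (1/8)·R1: [0, -33/2, -165/4]
R4 ← R4 + (1/8)·R1: [0, 55/2, 275/4]
R3 ← R3 + (3)·R2: [0, 0, 0]
R4 ← R4 − (5)·R2: [0, 0, 0]
2 nonzero rows, so rank(PM) = 2.

2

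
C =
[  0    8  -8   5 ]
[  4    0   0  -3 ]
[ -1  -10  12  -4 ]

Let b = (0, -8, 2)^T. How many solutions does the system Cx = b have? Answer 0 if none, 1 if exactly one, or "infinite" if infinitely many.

Row reduce the augmented matrix [C | b].
Swap R1 ↔ R2
R3 ← R3 + (1/4)·R1: [0, -10, 12, -19/4, 0]
R3 ← R3 + (5/4)·R2: [0, 0, 2, 3/2, 0]
The echelon form has 3 nonzero rows, and every pivot lies in the first 4 columns, so rank(C) = rank([C|b]) = 3.
The system is consistent.
rank = 3 < 4 unknowns, so there are infinitely many solutions.

infinite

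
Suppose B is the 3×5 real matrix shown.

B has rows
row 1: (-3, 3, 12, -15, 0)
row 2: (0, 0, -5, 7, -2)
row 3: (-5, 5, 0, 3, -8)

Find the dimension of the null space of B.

Row reduce to echelon form.
R3 ← R3 − (5/3)·R1: [0, 0, -20, 28, -8]
R3 ← R3 − (4)·R2: [0, 0, 0, 0, 0]
2 nonzero rows, so rank(B) = 2.
B has 5 columns; by rank–nullity, nullity = 5 − 2 = 3.

3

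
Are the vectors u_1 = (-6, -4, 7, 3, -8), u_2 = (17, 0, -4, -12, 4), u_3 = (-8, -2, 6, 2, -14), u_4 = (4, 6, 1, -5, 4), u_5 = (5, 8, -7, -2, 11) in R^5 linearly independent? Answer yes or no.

Form the matrix with these vectors as rows and row reduce.
R2 ← R2 + (17/6)·R1: [0, -34/3, 95/6, -7/2, -56/3]
R3 ← R3 − (4/3)·R1: [0, 10/3, -10/3, -2, -10/3]
R4 ← R4 + (2/3)·R1: [0, 10/3, 17/3, -3, -4/3]
R5 ← R5 + (5/6)·R1: [0, 14/3, -7/6, 1/2, 13/3]
R3 ← R3 + (5/17)·R2: [0, 0, 45/34, -103/34, -150/17]
R4 ← R4 + (5/17)·R2: [0, 0, 351/34, -137/34, -116/17]
R5 ← R5 + (7/17)·R2: [0, 0, 91/17, -16/17, -57/17]
R4 ← R4 − (39/5)·R3: [0, 0, 0, 98/5, 62]
R5 ← R5 − (182/45)·R3: [0, 0, 0, 509/45, 97/3]
R5 ← R5 − (509/882)·R4: [0, 0, 0, 0, -1520/441]
5 nonzero rows, so the 5 vectors span a space of dimension 5.
Since 5 = 5, the vectors are linearly independent.

yes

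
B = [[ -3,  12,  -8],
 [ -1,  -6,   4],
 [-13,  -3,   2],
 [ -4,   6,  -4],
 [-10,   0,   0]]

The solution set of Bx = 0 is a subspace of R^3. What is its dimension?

1

Row reduce to echelon form.
R2 ← R2 − (1/3)·R1: [0, -10, 20/3]
R3 ← R3 − (13/3)·R1: [0, -55, 110/3]
R4 ← R4 − (4/3)·R1: [0, -10, 20/3]
R5 ← R5 − (10/3)·R1: [0, -40, 80/3]
R3 ← R3 − (11/2)·R2: [0, 0, 0]
R4 ← R4 − R2: [0, 0, 0]
R5 ← R5 − (4)·R2: [0, 0, 0]
2 nonzero rows, so rank(B) = 2.
B has 3 columns; by rank–nullity, nullity = 3 − 2 = 1.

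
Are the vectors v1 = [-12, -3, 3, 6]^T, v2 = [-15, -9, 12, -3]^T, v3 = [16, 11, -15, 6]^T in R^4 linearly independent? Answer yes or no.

Form the matrix with these vectors as rows and row reduce.
R2 ← R2 − (5/4)·R1: [0, -21/4, 33/4, -21/2]
R3 ← R3 + (4/3)·R1: [0, 7, -11, 14]
R3 ← R3 + (4/3)·R2: [0, 0, 0, 0]
2 nonzero rows, so the 3 vectors span a space of dimension 2.
Since 2 < 3, the vectors are linearly dependent.

no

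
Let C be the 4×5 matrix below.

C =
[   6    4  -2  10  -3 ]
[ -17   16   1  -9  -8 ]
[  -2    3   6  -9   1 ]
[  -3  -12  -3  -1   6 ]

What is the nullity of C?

Row reduce to echelon form.
R2 ← R2 + (17/6)·R1: [0, 82/3, -14/3, 58/3, -33/2]
R3 ← R3 + (1/3)·R1: [0, 13/3, 16/3, -17/3, 0]
R4 ← R4 + (1/2)·R1: [0, -10, -4, 4, 9/2]
R3 ← R3 − (13/82)·R2: [0, 0, 249/41, -358/41, 429/164]
R4 ← R4 + (15/41)·R2: [0, 0, -234/41, 454/41, -63/41]
R4 ← R4 + (78/83)·R3: [0, 0, 0, 238/83, 153/166]
4 nonzero rows, so rank(C) = 4.
C has 5 columns; by rank–nullity, nullity = 5 − 4 = 1.

1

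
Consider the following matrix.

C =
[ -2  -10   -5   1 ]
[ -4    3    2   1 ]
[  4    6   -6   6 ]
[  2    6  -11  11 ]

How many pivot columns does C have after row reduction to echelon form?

Row reduce to echelon form.
R2 ← R2 − (2)·R1: [0, 23, 12, -1]
R3 ← R3 + (2)·R1: [0, -14, -16, 8]
R4 ← R4 + R1: [0, -4, -16, 12]
R3 ← R3 + (14/23)·R2: [0, 0, -200/23, 170/23]
R4 ← R4 + (4/23)·R2: [0, 0, -320/23, 272/23]
R4 ← R4 − (8/5)·R3: [0, 0, 0, 0]
Echelon form has 3 nonzero rows, so rank(C) = 3.
Each nonzero row contributes one pivot column: 3 pivot columns.

3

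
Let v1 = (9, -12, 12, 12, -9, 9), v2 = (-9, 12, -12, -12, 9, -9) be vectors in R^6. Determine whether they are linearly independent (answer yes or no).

no

Form the matrix with these vectors as rows and row reduce.
R2 ← R2 + R1: [0, 0, 0, 0, 0, 0]
1 nonzero row, so the 2 vectors span a space of dimension 1.
Since 1 < 2, the vectors are linearly dependent.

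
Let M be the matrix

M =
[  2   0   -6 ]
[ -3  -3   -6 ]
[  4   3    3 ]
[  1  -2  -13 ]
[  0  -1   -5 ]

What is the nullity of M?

1

Row reduce to echelon form.
R2 ← R2 + (3/2)·R1: [0, -3, -15]
R3 ← R3 − (2)·R1: [0, 3, 15]
R4 ← R4 − (1/2)·R1: [0, -2, -10]
R3 ← R3 + R2: [0, 0, 0]
R4 ← R4 − (2/3)·R2: [0, 0, 0]
R5 ← R5 − (1/3)·R2: [0, 0, 0]
2 nonzero rows, so rank(M) = 2.
M has 3 columns; by rank–nullity, nullity = 3 − 2 = 1.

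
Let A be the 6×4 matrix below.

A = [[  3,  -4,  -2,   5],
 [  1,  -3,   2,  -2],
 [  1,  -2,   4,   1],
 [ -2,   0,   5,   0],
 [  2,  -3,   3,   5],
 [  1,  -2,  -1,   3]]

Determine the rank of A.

4

Row reduce to echelon form.
R2 ← R2 − (1/3)·R1: [0, -5/3, 8/3, -11/3]
R3 ← R3 − (1/3)·R1: [0, -2/3, 14/3, -2/3]
R4 ← R4 + (2/3)·R1: [0, -8/3, 11/3, 10/3]
R5 ← R5 − (2/3)·R1: [0, -1/3, 13/3, 5/3]
R6 ← R6 − (1/3)·R1: [0, -2/3, -1/3, 4/3]
R3 ← R3 − (2/5)·R2: [0, 0, 18/5, 4/5]
R4 ← R4 − (8/5)·R2: [0, 0, -3/5, 46/5]
R5 ← R5 − (1/5)·R2: [0, 0, 19/5, 12/5]
R6 ← R6 − (2/5)·R2: [0, 0, -7/5, 14/5]
R4 ← R4 + (1/6)·R3: [0, 0, 0, 28/3]
R5 ← R5 − (19/18)·R3: [0, 0, 0, 14/9]
R6 ← R6 + (7/18)·R3: [0, 0, 0, 28/9]
R5 ← R5 − (1/6)·R4: [0, 0, 0, 0]
R6 ← R6 − (1/3)·R4: [0, 0, 0, 0]
Echelon form has 4 nonzero rows, so rank(A) = 4.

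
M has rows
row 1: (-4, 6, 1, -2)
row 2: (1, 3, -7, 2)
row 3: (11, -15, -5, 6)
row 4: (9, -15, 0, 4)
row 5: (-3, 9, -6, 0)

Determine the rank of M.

Row reduce to echelon form.
R2 ← R2 + (1/4)·R1: [0, 9/2, -27/4, 3/2]
R3 ← R3 + (11/4)·R1: [0, 3/2, -9/4, 1/2]
R4 ← R4 + (9/4)·R1: [0, -3/2, 9/4, -1/2]
R5 ← R5 − (3/4)·R1: [0, 9/2, -27/4, 3/2]
R3 ← R3 − (1/3)·R2: [0, 0, 0, 0]
R4 ← R4 + (1/3)·R2: [0, 0, 0, 0]
R5 ← R5 − R2: [0, 0, 0, 0]
Echelon form has 2 nonzero rows, so rank(M) = 2.

2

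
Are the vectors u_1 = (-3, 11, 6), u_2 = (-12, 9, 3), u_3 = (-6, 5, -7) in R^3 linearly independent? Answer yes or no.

yes

Form the matrix with these vectors as rows and row reduce.
R2 ← R2 − (4)·R1: [0, -35, -21]
R3 ← R3 − (2)·R1: [0, -17, -19]
R3 ← R3 − (17/35)·R2: [0, 0, -44/5]
3 nonzero rows, so the 3 vectors span a space of dimension 3.
Since 3 = 3, the vectors are linearly independent.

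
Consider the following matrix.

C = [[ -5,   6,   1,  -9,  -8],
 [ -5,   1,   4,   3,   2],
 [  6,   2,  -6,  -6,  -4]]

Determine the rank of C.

3

Row reduce to echelon form.
R2 ← R2 − R1: [0, -5, 3, 12, 10]
R3 ← R3 + (6/5)·R1: [0, 46/5, -24/5, -84/5, -68/5]
R3 ← R3 + (46/25)·R2: [0, 0, 18/25, 132/25, 24/5]
Echelon form has 3 nonzero rows, so rank(C) = 3.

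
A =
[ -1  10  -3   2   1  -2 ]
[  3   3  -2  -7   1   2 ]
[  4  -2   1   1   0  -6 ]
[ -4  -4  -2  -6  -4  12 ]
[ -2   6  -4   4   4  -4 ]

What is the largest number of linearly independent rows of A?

Row reduce to echelon form.
R2 ← R2 + (3)·R1: [0, 33, -11, -1, 4, -4]
R3 ← R3 + (4)·R1: [0, 38, -11, 9, 4, -14]
R4 ← R4 − (4)·R1: [0, -44, 10, -14, -8, 20]
R5 ← R5 − (2)·R1: [0, -14, 2, 0, 2, 0]
R3 ← R3 − (38/33)·R2: [0, 0, 5/3, 335/33, -20/33, -310/33]
R4 ← R4 + (4/3)·R2: [0, 0, -14/3, -46/3, -8/3, 44/3]
R5 ← R5 + (14/33)·R2: [0, 0, -8/3, -14/33, 122/33, -56/33]
R4 ← R4 + (14/5)·R3: [0, 0, 0, 144/11, -48/11, -128/11]
R5 ← R5 + (8/5)·R3: [0, 0, 0, 174/11, 30/11, -184/11]
R5 ← R5 − (29/24)·R4: [0, 0, 0, 0, 8, -8/3]
Echelon form has 5 nonzero rows, so rank(A) = 5.
The rank gives the maximum number of linearly independent rows: 5.

5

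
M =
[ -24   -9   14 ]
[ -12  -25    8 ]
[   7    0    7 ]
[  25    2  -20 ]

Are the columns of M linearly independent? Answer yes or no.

Row reduce M to echelon form.
R2 ← R2 − (1/2)·R1: [0, -41/2, 1]
R3 ← R3 + (7/24)·R1: [0, -21/8, 133/12]
R4 ← R4 + (25/24)·R1: [0, -59/8, -65/12]
R3 ← R3 − (21/164)·R2: [0, 0, 2695/246]
R4 ← R4 − (59/164)·R2: [0, 0, -1421/246]
R4 ← R4 + (29/55)·R3: [0, 0, 0]
3 pivots among 3 columns.
Every column is a pivot column, so the columns are linearly independent.

yes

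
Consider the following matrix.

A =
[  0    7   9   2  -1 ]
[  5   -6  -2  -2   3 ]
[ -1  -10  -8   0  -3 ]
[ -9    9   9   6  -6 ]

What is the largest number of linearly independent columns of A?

4

Row reduce to echelon form.
Swap R1 ↔ R2
R3 ← R3 + (1/5)·R1: [0, -56/5, -42/5, -2/5, -12/5]
R4 ← R4 + (9/5)·R1: [0, -9/5, 27/5, 12/5, -3/5]
R3 ← R3 + (8/5)·R2: [0, 0, 6, 14/5, -4]
R4 ← R4 + (9/35)·R2: [0, 0, 54/7, 102/35, -6/7]
R4 ← R4 − (9/7)·R3: [0, 0, 0, -24/35, 30/7]
Echelon form has 4 nonzero rows, so rank(A) = 4.
The rank gives the maximum number of linearly independent columns: 4.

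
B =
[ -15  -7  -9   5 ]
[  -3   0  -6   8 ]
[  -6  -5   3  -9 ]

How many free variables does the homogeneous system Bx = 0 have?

2

Row reduce to echelon form.
R2 ← R2 − (1/5)·R1: [0, 7/5, -21/5, 7]
R3 ← R3 − (2/5)·R1: [0, -11/5, 33/5, -11]
R3 ← R3 + (11/7)·R2: [0, 0, 0, 0]
2 nonzero rows, so rank(B) = 2.
B has 4 columns; by rank–nullity, nullity = 4 − 2 = 2.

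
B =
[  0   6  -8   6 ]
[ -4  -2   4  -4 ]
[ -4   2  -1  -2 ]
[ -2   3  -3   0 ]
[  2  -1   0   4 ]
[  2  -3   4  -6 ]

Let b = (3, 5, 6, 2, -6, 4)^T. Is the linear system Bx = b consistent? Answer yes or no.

Row reduce the augmented matrix [B | b].
Swap R1 ↔ R2
R3 ← R3 − R1: [0, 4, -5, 2, 1]
R4 ← R4 − (1/2)·R1: [0, 4, -5, 2, -1/2]
R5 ← R5 + (1/2)·R1: [0, -2, 2, 2, -7/2]
R6 ← R6 + (1/2)·R1: [0, -4, 6, -8, 13/2]
R3 ← R3 − (2/3)·R2: [0, 0, 1/3, -2, -1]
R4 ← R4 − (2/3)·R2: [0, 0, 1/3, -2, -5/2]
R5 ← R5 + (1/3)·R2: [0, 0, -2/3, 4, -5/2]
R6 ← R6 + (2/3)·R2: [0, 0, 2/3, -4, 17/2]
R4 ← R4 − R3: [0, 0, 0, 0, -3/2]
R5 ← R5 + (2)·R3: [0, 0, 0, 0, -9/2]
R6 ← R6 − (2)·R3: [0, 0, 0, 0, 21/2]
R5 ← R5 − (3)·R4: [0, 0, 0, 0, 0]
R6 ← R6 + (7)·R4: [0, 0, 0, 0, 0]
The echelon form has 4 nonzero rows; the last pivot sits in the augmented column, so rank(B) = 3 but rank([B|b]) = 4.
Since the ranks differ, the system is inconsistent.

no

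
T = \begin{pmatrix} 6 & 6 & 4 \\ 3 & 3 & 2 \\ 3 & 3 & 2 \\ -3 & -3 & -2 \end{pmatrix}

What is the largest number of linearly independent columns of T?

Row reduce to echelon form.
R2 ← R2 − (1/2)·R1: [0, 0, 0]
R3 ← R3 − (1/2)·R1: [0, 0, 0]
R4 ← R4 + (1/2)·R1: [0, 0, 0]
Echelon form has 1 nonzero row, so rank(T) = 1.
The rank gives the maximum number of linearly independent columns: 1.

1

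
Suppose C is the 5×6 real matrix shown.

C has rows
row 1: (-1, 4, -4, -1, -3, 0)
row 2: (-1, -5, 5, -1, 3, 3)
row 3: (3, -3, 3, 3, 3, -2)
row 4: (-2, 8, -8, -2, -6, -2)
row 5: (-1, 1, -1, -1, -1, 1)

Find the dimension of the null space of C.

Row reduce to echelon form.
R2 ← R2 − R1: [0, -9, 9, 0, 6, 3]
R3 ← R3 + (3)·R1: [0, 9, -9, 0, -6, -2]
R4 ← R4 − (2)·R1: [0, 0, 0, 0, 0, -2]
R5 ← R5 − R1: [0, -3, 3, 0, 2, 1]
R3 ← R3 + R2: [0, 0, 0, 0, 0, 1]
R5 ← R5 − (1/3)·R2: [0, 0, 0, 0, 0, 0]
R4 ← R4 + (2)·R3: [0, 0, 0, 0, 0, 0]
3 nonzero rows, so rank(C) = 3.
C has 6 columns; by rank–nullity, nullity = 6 − 3 = 3.

3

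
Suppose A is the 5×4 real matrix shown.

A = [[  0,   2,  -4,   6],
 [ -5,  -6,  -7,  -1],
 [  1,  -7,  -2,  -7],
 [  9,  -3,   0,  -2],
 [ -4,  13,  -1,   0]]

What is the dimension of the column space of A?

4

Row reduce to echelon form.
Swap R1 ↔ R2
R3 ← R3 + (1/5)·R1: [0, -41/5, -17/5, -36/5]
R4 ← R4 + (9/5)·R1: [0, -69/5, -63/5, -19/5]
R5 ← R5 − (4/5)·R1: [0, 89/5, 23/5, 4/5]
R3 ← R3 + (41/10)·R2: [0, 0, -99/5, 87/5]
R4 ← R4 + (69/10)·R2: [0, 0, -201/5, 188/5]
R5 ← R5 − (89/10)·R2: [0, 0, 201/5, -263/5]
R4 ← R4 − (67/33)·R3: [0, 0, 0, 25/11]
R5 ← R5 + (67/33)·R3: [0, 0, 0, -190/11]
R5 ← R5 + (38/5)·R4: [0, 0, 0, 0]
Echelon form has 4 nonzero rows, so rank(A) = 4.
The column space has dimension equal to the rank: 4.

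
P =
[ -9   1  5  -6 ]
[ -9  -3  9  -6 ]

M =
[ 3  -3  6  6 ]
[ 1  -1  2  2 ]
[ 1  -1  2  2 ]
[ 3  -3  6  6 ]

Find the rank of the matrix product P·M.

First compute PM:
[[-39,  39, -78, -78],
 [-39,  39, -78, -78]]
Now row reduce the product.
R2 ← R2 − R1: [0, 0, 0, 0]
1 nonzero row, so rank(PM) = 1.

1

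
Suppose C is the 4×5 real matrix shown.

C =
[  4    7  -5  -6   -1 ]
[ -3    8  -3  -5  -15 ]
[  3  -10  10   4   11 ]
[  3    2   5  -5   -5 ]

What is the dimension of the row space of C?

4

Row reduce to echelon form.
R2 ← R2 + (3/4)·R1: [0, 53/4, -27/4, -19/2, -63/4]
R3 ← R3 − (3/4)·R1: [0, -61/4, 55/4, 17/2, 47/4]
R4 ← R4 − (3/4)·R1: [0, -13/4, 35/4, -1/2, -17/4]
R3 ← R3 + (61/53)·R2: [0, 0, 317/53, -129/53, -338/53]
R4 ← R4 + (13/53)·R2: [0, 0, 376/53, -150/53, -430/53]
R4 ← R4 − (376/317)·R3: [0, 0, 0, 18/317, -174/317]
Echelon form has 4 nonzero rows, so rank(C) = 4.
The row space has dimension equal to the rank: 4.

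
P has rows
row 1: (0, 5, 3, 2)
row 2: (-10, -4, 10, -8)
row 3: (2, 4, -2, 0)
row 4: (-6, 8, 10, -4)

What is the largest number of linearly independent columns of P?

3

Row reduce to echelon form.
Swap R1 ↔ R2
R3 ← R3 + (1/5)·R1: [0, 16/5, 0, -8/5]
R4 ← R4 − (3/5)·R1: [0, 52/5, 4, 4/5]
R3 ← R3 − (16/25)·R2: [0, 0, -48/25, -72/25]
R4 ← R4 − (52/25)·R2: [0, 0, -56/25, -84/25]
R4 ← R4 − (7/6)·R3: [0, 0, 0, 0]
Echelon form has 3 nonzero rows, so rank(P) = 3.
The rank gives the maximum number of linearly independent columns: 3.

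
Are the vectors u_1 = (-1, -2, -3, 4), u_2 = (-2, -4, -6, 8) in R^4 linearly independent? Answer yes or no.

Form the matrix with these vectors as rows and row reduce.
R2 ← R2 − (2)·R1: [0, 0, 0, 0]
1 nonzero row, so the 2 vectors span a space of dimension 1.
Since 1 < 2, the vectors are linearly dependent.

no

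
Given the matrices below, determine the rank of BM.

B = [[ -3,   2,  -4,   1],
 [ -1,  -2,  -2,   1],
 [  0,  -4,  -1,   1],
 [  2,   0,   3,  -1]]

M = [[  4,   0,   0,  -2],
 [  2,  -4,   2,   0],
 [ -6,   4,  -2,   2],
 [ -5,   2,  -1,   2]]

First compute BM:
[[ 11, -22,  11,   0],
 [ -1,   2,  -1,   0],
 [ -7,  14,  -7,   0],
 [ -5,  10,  -5,   0]]
Now row reduce the product.
R2 ← R2 + (1/11)·R1: [0, 0, 0, 0]
R3 ← R3 + (7/11)·R1: [0, 0, 0, 0]
R4 ← R4 + (5/11)·R1: [0, 0, 0, 0]
1 nonzero row, so rank(BM) = 1.

1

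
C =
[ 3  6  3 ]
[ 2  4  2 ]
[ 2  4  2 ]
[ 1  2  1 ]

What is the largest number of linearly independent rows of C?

1

Row reduce to echelon form.
R2 ← R2 − (2/3)·R1: [0, 0, 0]
R3 ← R3 − (2/3)·R1: [0, 0, 0]
R4 ← R4 − (1/3)·R1: [0, 0, 0]
Echelon form has 1 nonzero row, so rank(C) = 1.
The rank gives the maximum number of linearly independent rows: 1.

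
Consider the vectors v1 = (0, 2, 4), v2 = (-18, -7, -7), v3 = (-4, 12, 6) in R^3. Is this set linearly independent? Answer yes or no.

Form the matrix with these vectors as rows and row reduce.
Swap R1 ↔ R2
R3 ← R3 − (2/9)·R1: [0, 122/9, 68/9]
R3 ← R3 − (61/9)·R2: [0, 0, -176/9]
3 nonzero rows, so the 3 vectors span a space of dimension 3.
Since 3 = 3, the vectors are linearly independent.

yes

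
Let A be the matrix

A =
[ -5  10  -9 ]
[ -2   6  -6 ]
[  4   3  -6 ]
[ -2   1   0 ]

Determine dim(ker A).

Row reduce to echelon form.
R2 ← R2 − (2/5)·R1: [0, 2, -12/5]
R3 ← R3 + (4/5)·R1: [0, 11, -66/5]
R4 ← R4 − (2/5)·R1: [0, -3, 18/5]
R3 ← R3 − (11/2)·R2: [0, 0, 0]
R4 ← R4 + (3/2)·R2: [0, 0, 0]
2 nonzero rows, so rank(A) = 2.
A has 3 columns; by rank–nullity, nullity = 3 − 2 = 1.

1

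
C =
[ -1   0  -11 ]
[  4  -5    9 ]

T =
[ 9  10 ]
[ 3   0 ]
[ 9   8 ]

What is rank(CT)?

First compute CT:
[[-108, -98],
 [102, 112]]
Now row reduce the product.
R2 ← R2 + (17/18)·R1: [0, 175/9]
2 nonzero rows, so rank(CT) = 2.

2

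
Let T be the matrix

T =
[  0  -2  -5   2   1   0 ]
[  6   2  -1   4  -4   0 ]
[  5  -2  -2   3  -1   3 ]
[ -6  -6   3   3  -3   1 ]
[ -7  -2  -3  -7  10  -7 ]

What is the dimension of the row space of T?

5

Row reduce to echelon form.
Swap R1 ↔ R2
R3 ← R3 − (5/6)·R1: [0, -11/3, -7/6, -1/3, 7/3, 3]
R4 ← R4 + R1: [0, -4, 2, 7, -7, 1]
R5 ← R5 + (7/6)·R1: [0, 1/3, -25/6, -7/3, 16/3, -7]
R3 ← R3 − (11/6)·R2: [0, 0, 8, -4, 1/2, 3]
R4 ← R4 − (2)·R2: [0, 0, 12, 3, -9, 1]
R5 ← R5 + (1/6)·R2: [0, 0, -5, -2, 11/2, -7]
R4 ← R4 − (3/2)·R3: [0, 0, 0, 9, -39/4, -7/2]
R5 ← R5 + (5/8)·R3: [0, 0, 0, -9/2, 93/16, -41/8]
R5 ← R5 + (1/2)·R4: [0, 0, 0, 0, 15/16, -55/8]
Echelon form has 5 nonzero rows, so rank(T) = 5.
The row space has dimension equal to the rank: 5.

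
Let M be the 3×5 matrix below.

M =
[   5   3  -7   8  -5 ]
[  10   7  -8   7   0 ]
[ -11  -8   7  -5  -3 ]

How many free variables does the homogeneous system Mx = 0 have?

3

Row reduce to echelon form.
R2 ← R2 − (2)·R1: [0, 1, 6, -9, 10]
R3 ← R3 + (11/5)·R1: [0, -7/5, -42/5, 63/5, -14]
R3 ← R3 + (7/5)·R2: [0, 0, 0, 0, 0]
2 nonzero rows, so rank(M) = 2.
M has 5 columns; by rank–nullity, nullity = 5 − 2 = 3.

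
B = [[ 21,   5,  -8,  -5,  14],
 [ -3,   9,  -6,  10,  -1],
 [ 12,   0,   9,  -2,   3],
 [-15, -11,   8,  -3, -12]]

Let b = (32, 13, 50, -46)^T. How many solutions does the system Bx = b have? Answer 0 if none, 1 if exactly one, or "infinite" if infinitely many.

infinite

Row reduce the augmented matrix [B | b].
R2 ← R2 + (1/7)·R1: [0, 68/7, -50/7, 65/7, 1, 123/7]
R3 ← R3 − (4/7)·R1: [0, -20/7, 95/7, 6/7, -5, 222/7]
R4 ← R4 + (5/7)·R1: [0, -52/7, 16/7, -46/7, -2, -162/7]
R3 ← R3 + (5/17)·R2: [0, 0, 195/17, 61/17, -80/17, 627/17]
R4 ← R4 + (13/17)·R2: [0, 0, -54/17, 9/17, -21/17, -165/17]
R4 ← R4 + (18/65)·R3: [0, 0, 0, 99/65, -33/13, 33/65]
The echelon form has 4 nonzero rows, and every pivot lies in the first 5 columns, so rank(B) = rank([B|b]) = 4.
The system is consistent.
rank = 4 < 5 unknowns, so there are infinitely many solutions.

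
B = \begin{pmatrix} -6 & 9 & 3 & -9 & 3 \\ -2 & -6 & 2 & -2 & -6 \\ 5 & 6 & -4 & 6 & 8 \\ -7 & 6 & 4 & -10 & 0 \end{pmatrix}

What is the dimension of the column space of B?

Row reduce to echelon form.
R2 ← R2 − (1/3)·R1: [0, -9, 1, 1, -7]
R3 ← R3 + (5/6)·R1: [0, 27/2, -3/2, -3/2, 21/2]
R4 ← R4 − (7/6)·R1: [0, -9/2, 1/2, 1/2, -7/2]
R3 ← R3 + (3/2)·R2: [0, 0, 0, 0, 0]
R4 ← R4 − (1/2)·R2: [0, 0, 0, 0, 0]
Echelon form has 2 nonzero rows, so rank(B) = 2.
The column space has dimension equal to the rank: 2.

2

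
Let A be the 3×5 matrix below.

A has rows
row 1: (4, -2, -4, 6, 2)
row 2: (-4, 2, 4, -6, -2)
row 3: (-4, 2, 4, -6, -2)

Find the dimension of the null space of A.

Row reduce to echelon form.
R2 ← R2 + R1: [0, 0, 0, 0, 0]
R3 ← R3 + R1: [0, 0, 0, 0, 0]
1 nonzero row, so rank(A) = 1.
A has 5 columns; by rank–nullity, nullity = 5 − 1 = 4.

4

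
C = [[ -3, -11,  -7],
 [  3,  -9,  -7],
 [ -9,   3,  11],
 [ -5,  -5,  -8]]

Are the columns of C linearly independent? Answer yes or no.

Row reduce C to echelon form.
R2 ← R2 + R1: [0, -20, -14]
R3 ← R3 − (3)·R1: [0, 36, 32]
R4 ← R4 − (5/3)·R1: [0, 40/3, 11/3]
R3 ← R3 + (9/5)·R2: [0, 0, 34/5]
R4 ← R4 + (2/3)·R2: [0, 0, -17/3]
R4 ← R4 + (5/6)·R3: [0, 0, 0]
3 pivots among 3 columns.
Every column is a pivot column, so the columns are linearly independent.

yes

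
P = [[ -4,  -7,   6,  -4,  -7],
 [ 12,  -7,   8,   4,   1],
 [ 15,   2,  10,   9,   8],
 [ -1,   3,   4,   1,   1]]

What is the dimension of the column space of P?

3

Row reduce to echelon form.
R2 ← R2 + (3)·R1: [0, -28, 26, -8, -20]
R3 ← R3 + (15/4)·R1: [0, -97/4, 65/2, -6, -73/4]
R4 ← R4 − (1/4)·R1: [0, 19/4, 5/2, 2, 11/4]
R3 ← R3 − (97/112)·R2: [0, 0, 559/56, 13/14, -13/14]
R4 ← R4 + (19/112)·R2: [0, 0, 387/56, 9/14, -9/14]
R4 ← R4 − (9/13)·R3: [0, 0, 0, 0, 0]
Echelon form has 3 nonzero rows, so rank(P) = 3.
The column space has dimension equal to the rank: 3.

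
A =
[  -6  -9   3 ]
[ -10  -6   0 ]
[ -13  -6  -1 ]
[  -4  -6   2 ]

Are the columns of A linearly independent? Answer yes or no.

no

Row reduce A to echelon form.
R2 ← R2 − (5/3)·R1: [0, 9, -5]
R3 ← R3 − (13/6)·R1: [0, 27/2, -15/2]
R4 ← R4 − (2/3)·R1: [0, 0, 0]
R3 ← R3 − (3/2)·R2: [0, 0, 0]
2 pivots among 3 columns.
Only 2 < 3 pivot columns, so the columns are linearly dependent.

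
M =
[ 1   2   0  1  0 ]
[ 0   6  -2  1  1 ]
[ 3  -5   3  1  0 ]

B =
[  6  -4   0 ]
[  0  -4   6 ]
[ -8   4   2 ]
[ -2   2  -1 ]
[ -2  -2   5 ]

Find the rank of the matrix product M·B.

2

First compute MB:
[[  4, -10,  11],
 [ 12, -32,  36],
 [ -8,  22, -25]]
Now row reduce the product.
R2 ← R2 − (3)·R1: [0, -2, 3]
R3 ← R3 + (2)·R1: [0, 2, -3]
R3 ← R3 + R2: [0, 0, 0]
2 nonzero rows, so rank(MB) = 2.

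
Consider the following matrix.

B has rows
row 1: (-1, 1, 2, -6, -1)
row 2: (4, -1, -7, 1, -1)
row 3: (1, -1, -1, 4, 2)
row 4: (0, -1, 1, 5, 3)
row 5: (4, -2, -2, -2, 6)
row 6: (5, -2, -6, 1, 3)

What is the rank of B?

Row reduce to echelon form.
R2 ← R2 + (4)·R1: [0, 3, 1, -23, -5]
R3 ← R3 + R1: [0, 0, 1, -2, 1]
R5 ← R5 + (4)·R1: [0, 2, 6, -26, 2]
R6 ← R6 + (5)·R1: [0, 3, 4, -29, -2]
R4 ← R4 + (1/3)·R2: [0, 0, 4/3, -8/3, 4/3]
R5 ← R5 − (2/3)·R2: [0, 0, 16/3, -32/3, 16/3]
R6 ← R6 − R2: [0, 0, 3, -6, 3]
R4 ← R4 − (4/3)·R3: [0, 0, 0, 0, 0]
R5 ← R5 − (16/3)·R3: [0, 0, 0, 0, 0]
R6 ← R6 − (3)·R3: [0, 0, 0, 0, 0]
Echelon form has 3 nonzero rows, so rank(B) = 3.

3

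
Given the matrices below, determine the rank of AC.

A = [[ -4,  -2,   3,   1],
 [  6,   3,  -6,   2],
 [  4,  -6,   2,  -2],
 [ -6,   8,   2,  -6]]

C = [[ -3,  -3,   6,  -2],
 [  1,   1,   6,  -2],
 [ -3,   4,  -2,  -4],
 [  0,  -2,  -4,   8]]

First compute AC:
[[  1,  20, -46,   8],
 [  3, -43,  58,  22],
 [-24,  -6,  -8, -20],
 [ 20,  46,  32, -60]]
Now row reduce the product.
R2 ← R2 − (3)·R1: [0, -103, 196, -2]
R3 ← R3 + (24)·R1: [0, 474, -1112, 172]
R4 ← R4 − (20)·R1: [0, -354, 952, -220]
R3 ← R3 + (474/103)·R2: [0, 0, -21632/103, 16768/103]
R4 ← R4 − (354/103)·R2: [0, 0, 28672/103, -21952/103]
R4 ← R4 + (224/169)·R3: [0, 0, 0, 448/169]
4 nonzero rows, so rank(AC) = 4.

4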